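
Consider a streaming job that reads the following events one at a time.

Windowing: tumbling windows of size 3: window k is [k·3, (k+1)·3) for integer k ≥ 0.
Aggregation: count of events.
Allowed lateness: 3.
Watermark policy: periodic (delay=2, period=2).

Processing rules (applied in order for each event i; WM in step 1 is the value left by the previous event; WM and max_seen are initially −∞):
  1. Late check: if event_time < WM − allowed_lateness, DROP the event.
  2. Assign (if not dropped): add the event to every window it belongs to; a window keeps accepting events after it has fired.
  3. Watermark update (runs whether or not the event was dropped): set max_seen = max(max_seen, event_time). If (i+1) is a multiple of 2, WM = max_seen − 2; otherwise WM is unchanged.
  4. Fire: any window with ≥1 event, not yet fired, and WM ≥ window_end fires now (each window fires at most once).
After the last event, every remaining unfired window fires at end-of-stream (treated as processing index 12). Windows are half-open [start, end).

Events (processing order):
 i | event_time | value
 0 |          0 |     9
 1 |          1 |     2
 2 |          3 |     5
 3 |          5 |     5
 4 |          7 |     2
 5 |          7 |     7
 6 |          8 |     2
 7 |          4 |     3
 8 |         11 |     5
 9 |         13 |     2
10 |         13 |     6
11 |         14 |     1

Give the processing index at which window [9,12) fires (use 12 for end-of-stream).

11

i=0 t=0 v=9: → [0,3); WM=−∞
i=1 t=1 v=2: → [0,3); WM=-1
i=2 t=3 v=5: → [3,6); WM=-1
i=3 t=5 v=5: → [3,6); WM=3; [0,3) fires=2
i=4 t=7 v=2: → [6,9); WM=3
i=5 t=7 v=7: → [6,9); WM=5
i=6 t=8 v=2: → [6,9); WM=5
i=7 t=4 v=3: → [3,6); WM=6; [3,6) fires=3
i=8 t=11 v=5: → [9,12); WM=6
i=9 t=13 v=2: → [12,15); WM=11; [6,9) fires=3
i=10 t=13 v=6: → [12,15); WM=11
i=11 t=14 v=1: → [12,15); WM=12; [9,12) fires=1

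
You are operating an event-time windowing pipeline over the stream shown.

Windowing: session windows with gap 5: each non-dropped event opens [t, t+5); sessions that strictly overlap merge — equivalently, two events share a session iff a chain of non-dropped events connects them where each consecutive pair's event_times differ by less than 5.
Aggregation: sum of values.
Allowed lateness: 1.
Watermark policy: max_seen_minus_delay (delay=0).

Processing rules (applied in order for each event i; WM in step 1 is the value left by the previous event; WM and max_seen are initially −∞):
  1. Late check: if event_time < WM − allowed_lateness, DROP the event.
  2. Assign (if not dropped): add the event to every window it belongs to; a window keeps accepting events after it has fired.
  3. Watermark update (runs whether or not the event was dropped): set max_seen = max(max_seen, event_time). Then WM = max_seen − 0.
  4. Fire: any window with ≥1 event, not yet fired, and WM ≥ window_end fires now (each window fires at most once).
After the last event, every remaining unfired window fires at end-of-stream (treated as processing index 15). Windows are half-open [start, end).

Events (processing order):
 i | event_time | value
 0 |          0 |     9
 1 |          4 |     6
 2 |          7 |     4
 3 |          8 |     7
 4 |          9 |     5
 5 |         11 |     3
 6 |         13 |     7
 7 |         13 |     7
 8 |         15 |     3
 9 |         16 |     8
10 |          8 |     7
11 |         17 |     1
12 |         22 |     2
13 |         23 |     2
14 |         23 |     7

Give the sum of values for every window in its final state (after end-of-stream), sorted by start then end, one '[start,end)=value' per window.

i=0 t=0 v=9: → [0,5); WM=0
i=1 t=4 v=6: → [0,9); WM=4
i=2 t=7 v=4: → [0,12); WM=7
i=3 t=8 v=7: → [0,13); WM=8
i=4 t=9 v=5: → [0,14); WM=9
i=5 t=11 v=3: → [0,16); WM=11
i=6 t=13 v=7: → [0,18); WM=13
i=7 t=13 v=7: → [0,18); WM=13
i=8 t=15 v=3: → [0,20); WM=15
i=9 t=16 v=8: → [0,21); WM=16
i=10 t=8 v=7: DROP (t<16-1); WM=16
i=11 t=17 v=1: → [0,22); WM=17
i=12 t=22 v=2: → [22,27); WM=22
i=13 t=23 v=2: → [22,28); WM=23
i=14 t=23 v=7: → [22,28); WM=23

[0,22)=60 [22,28)=11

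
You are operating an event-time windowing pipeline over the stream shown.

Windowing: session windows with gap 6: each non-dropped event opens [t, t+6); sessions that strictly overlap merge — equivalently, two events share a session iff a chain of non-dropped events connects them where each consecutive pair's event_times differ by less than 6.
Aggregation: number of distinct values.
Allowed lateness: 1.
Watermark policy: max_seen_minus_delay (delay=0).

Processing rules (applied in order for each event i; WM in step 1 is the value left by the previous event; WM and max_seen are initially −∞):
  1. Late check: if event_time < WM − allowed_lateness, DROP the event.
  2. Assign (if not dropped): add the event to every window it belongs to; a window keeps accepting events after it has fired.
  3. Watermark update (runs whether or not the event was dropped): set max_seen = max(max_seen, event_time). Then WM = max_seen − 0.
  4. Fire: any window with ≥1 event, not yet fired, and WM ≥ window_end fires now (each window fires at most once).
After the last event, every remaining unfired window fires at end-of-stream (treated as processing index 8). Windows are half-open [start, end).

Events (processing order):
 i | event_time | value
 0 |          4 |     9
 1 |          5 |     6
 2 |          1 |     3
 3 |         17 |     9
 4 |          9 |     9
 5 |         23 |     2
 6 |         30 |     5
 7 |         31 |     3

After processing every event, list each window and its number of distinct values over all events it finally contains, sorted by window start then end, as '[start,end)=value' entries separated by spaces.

i=0 t=4 v=9: → [4,10); WM=4
i=1 t=5 v=6: → [4,11); WM=5
i=2 t=1 v=3: DROP (t<5-1); WM=5
i=3 t=17 v=9: → [17,23); WM=17
i=4 t=9 v=9: DROP (t<17-1); WM=17
i=5 t=23 v=2: → [23,29); WM=23
i=6 t=30 v=5: → [30,36); WM=30
i=7 t=31 v=3: → [30,37); WM=31

[4,11)=2 [17,23)=1 [23,29)=1 [30,37)=2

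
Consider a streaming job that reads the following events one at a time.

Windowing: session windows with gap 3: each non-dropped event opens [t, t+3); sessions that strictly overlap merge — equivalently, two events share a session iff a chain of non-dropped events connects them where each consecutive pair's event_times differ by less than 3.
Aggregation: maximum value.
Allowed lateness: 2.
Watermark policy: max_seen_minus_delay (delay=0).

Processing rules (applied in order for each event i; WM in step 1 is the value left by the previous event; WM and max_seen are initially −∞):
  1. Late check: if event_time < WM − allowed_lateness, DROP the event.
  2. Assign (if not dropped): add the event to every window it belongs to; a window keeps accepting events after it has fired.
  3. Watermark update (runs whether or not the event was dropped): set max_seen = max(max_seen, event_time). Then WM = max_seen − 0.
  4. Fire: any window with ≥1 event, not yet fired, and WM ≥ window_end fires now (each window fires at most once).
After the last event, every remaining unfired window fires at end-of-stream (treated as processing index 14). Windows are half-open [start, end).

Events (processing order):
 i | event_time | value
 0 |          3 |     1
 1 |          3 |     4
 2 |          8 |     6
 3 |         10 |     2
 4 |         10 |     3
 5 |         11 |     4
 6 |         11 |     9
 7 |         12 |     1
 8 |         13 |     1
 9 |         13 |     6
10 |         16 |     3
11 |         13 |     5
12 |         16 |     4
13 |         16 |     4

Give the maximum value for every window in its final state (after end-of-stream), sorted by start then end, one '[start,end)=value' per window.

[3,6)=4 [8,16)=9 [16,19)=4

i=0 t=3 v=1: → [3,6); WM=3
i=1 t=3 v=4: → [3,6); WM=3
i=2 t=8 v=6: → [8,11); WM=8
i=3 t=10 v=2: → [8,13); WM=10
i=4 t=10 v=3: → [8,13); WM=10
i=5 t=11 v=4: → [8,14); WM=11
i=6 t=11 v=9: → [8,14); WM=11
i=7 t=12 v=1: → [8,15); WM=12
i=8 t=13 v=1: → [8,16); WM=13
i=9 t=13 v=6: → [8,16); WM=13
i=10 t=16 v=3: → [16,19); WM=16
i=11 t=13 v=5: DROP (t<16-2); WM=16
i=12 t=16 v=4: → [16,19); WM=16
i=13 t=16 v=4: → [16,19); WM=16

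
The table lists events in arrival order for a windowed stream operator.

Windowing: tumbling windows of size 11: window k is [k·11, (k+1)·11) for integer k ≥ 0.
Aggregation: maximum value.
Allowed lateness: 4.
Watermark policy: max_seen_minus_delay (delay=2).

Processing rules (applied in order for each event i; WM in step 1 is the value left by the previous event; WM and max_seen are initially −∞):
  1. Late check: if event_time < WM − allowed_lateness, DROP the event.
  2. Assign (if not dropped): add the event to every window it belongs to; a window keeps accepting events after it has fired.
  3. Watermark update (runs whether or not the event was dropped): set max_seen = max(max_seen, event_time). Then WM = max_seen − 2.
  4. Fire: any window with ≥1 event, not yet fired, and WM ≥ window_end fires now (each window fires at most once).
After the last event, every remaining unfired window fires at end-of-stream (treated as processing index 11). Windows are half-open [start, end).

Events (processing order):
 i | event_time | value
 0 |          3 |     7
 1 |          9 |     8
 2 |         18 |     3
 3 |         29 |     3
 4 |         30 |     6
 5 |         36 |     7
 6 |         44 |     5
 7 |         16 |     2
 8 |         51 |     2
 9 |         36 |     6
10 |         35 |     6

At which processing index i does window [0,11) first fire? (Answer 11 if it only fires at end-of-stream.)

2

i=0 t=3 v=7: → [0,11); WM=1
i=1 t=9 v=8: → [0,11); WM=7
i=2 t=18 v=3: → [11,22); WM=16; [0,11) fires=8
i=3 t=29 v=3: → [22,33); WM=27; [11,22) fires=3
i=4 t=30 v=6: → [22,33); WM=28
i=5 t=36 v=7: → [33,44); WM=34; [22,33) fires=6
i=6 t=44 v=5: → [44,55); WM=42
i=7 t=16 v=2: DROP (t<42-4); WM=42
i=8 t=51 v=2: → [44,55); WM=49; [33,44) fires=7
i=9 t=36 v=6: DROP (t<49-4); WM=49
i=10 t=35 v=6: DROP (t<49-4); WM=49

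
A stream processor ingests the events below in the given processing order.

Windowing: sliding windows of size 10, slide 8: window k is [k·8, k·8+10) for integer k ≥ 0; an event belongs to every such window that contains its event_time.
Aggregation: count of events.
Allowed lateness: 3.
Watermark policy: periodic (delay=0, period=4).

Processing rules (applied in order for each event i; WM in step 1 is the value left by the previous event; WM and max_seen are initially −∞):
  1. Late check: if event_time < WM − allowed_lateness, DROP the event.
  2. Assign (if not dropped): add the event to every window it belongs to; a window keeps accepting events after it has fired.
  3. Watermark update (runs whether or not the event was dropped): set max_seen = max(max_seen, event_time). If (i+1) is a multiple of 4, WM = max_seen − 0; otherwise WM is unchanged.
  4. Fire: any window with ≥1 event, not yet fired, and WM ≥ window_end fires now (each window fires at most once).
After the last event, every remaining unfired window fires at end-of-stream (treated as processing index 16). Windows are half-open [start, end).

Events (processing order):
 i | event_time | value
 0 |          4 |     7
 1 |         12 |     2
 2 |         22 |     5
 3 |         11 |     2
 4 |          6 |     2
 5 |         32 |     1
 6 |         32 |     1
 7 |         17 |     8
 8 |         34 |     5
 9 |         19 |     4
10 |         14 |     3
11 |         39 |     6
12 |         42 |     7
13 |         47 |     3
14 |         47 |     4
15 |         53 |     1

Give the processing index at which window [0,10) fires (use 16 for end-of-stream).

i=0 t=4 v=7: → [0,10); WM=−∞
i=1 t=12 v=2: → [8,18); WM=−∞
i=2 t=22 v=5: → [16,26); WM=−∞
i=3 t=11 v=2: → [8,18); WM=22; [0,10) fires=1 [8,18) fires=2
i=4 t=6 v=2: DROP (t<22-3); WM=22
i=5 t=32 v=1: → [32,42),[24,34); WM=22
i=6 t=32 v=1: → [32,42),[24,34); WM=22
i=7 t=17 v=8: DROP (t<22-3); WM=32; [16,26) fires=1
i=8 t=34 v=5: → [32,42); WM=32
i=9 t=19 v=4: DROP (t<32-3); WM=32
i=10 t=14 v=3: DROP (t<32-3); WM=32
i=11 t=39 v=6: → [32,42); WM=39; [24,34) fires=2
i=12 t=42 v=7: → [40,50); WM=39
i=13 t=47 v=3: → [40,50); WM=39
i=14 t=47 v=4: → [40,50); WM=39
i=15 t=53 v=1: → [48,58); WM=53; [32,42) fires=4 [40,50) fires=3

3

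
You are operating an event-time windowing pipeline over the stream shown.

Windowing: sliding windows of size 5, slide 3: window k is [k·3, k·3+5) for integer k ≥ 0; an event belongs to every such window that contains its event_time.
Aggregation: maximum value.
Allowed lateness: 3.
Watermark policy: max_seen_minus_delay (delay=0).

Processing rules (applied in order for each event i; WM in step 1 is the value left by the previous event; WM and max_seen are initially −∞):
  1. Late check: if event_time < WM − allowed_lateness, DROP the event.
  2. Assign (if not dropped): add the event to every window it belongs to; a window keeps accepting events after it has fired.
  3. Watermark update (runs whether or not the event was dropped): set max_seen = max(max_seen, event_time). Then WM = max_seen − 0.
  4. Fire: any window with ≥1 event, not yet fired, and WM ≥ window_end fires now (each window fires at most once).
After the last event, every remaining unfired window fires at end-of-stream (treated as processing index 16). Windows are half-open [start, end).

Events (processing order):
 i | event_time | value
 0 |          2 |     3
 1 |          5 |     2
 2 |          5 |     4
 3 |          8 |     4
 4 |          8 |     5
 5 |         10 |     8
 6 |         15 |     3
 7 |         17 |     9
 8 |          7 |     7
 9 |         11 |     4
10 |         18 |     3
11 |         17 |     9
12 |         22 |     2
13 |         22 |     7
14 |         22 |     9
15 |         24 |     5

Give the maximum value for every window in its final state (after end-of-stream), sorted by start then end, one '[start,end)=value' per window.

i=0 t=2 v=3: → [0,5); WM=2
i=1 t=5 v=2: → [3,8); WM=5; [0,5) fires=3
i=2 t=5 v=4: → [3,8); WM=5
i=3 t=8 v=4: → [6,11); WM=8; [3,8) fires=4
i=4 t=8 v=5: → [6,11); WM=8
i=5 t=10 v=8: → [9,14),[6,11); WM=10
i=6 t=15 v=3: → [15,20),[12,17); WM=15; [6,11) fires=8 [9,14) fires=8
i=7 t=17 v=9: → [15,20); WM=17; [12,17) fires=3
i=8 t=7 v=7: DROP (t<17-3); WM=17
i=9 t=11 v=4: DROP (t<17-3); WM=17
i=10 t=18 v=3: → [18,23),[15,20); WM=18
i=11 t=17 v=9: → [15,20); WM=18
i=12 t=22 v=2: → [21,26),[18,23); WM=22; [15,20) fires=9
i=13 t=22 v=7: → [21,26),[18,23); WM=22
i=14 t=22 v=9: → [21,26),[18,23); WM=22
i=15 t=24 v=5: → [24,29),[21,26); WM=24; [18,23) fires=9

[0,5)=3 [3,8)=4 [6,11)=8 [9,14)=8 [12,17)=3 [15,20)=9 [18,23)=9 [21,26)=9 [24,29)=5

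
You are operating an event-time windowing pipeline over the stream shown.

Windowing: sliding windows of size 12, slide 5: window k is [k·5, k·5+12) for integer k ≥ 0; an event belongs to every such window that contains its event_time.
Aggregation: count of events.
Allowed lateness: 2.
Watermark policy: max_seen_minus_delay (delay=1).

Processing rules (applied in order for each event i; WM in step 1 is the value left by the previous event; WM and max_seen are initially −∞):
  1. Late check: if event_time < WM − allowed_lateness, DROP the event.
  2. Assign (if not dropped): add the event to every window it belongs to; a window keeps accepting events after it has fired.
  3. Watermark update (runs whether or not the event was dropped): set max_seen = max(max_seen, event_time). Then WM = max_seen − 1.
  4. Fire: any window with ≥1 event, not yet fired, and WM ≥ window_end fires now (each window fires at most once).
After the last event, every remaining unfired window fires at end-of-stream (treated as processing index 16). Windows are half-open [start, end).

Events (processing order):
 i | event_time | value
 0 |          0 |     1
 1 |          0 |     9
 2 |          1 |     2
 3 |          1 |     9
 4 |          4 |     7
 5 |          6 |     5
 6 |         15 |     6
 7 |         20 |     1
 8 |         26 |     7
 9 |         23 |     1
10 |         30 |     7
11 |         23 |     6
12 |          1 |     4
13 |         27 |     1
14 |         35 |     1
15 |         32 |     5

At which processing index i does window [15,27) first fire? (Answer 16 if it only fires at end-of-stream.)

10

i=0 t=0 v=1: → [0,12); WM=-1
i=1 t=0 v=9: → [0,12); WM=-1
i=2 t=1 v=2: → [0,12); WM=0
i=3 t=1 v=9: → [0,12); WM=0
i=4 t=4 v=7: → [0,12); WM=3
i=5 t=6 v=5: → [5,17),[0,12); WM=5
i=6 t=15 v=6: → [15,27),[10,22),[5,17); WM=14; [0,12) fires=6
i=7 t=20 v=1: → [20,32),[15,27),[10,22); WM=19; [5,17) fires=2
i=8 t=26 v=7: → [25,37),[20,32),[15,27); WM=25; [10,22) fires=2
i=9 t=23 v=1: → [20,32),[15,27); WM=25
i=10 t=30 v=7: → [30,42),[25,37),[20,32); WM=29; [15,27) fires=4
i=11 t=23 v=6: DROP (t<29-2); WM=29
i=12 t=1 v=4: DROP (t<29-2); WM=29
i=13 t=27 v=1: → [25,37),[20,32); WM=29
i=14 t=35 v=1: → [35,47),[30,42),[25,37); WM=34; [20,32) fires=5
i=15 t=32 v=5: → [30,42),[25,37); WM=34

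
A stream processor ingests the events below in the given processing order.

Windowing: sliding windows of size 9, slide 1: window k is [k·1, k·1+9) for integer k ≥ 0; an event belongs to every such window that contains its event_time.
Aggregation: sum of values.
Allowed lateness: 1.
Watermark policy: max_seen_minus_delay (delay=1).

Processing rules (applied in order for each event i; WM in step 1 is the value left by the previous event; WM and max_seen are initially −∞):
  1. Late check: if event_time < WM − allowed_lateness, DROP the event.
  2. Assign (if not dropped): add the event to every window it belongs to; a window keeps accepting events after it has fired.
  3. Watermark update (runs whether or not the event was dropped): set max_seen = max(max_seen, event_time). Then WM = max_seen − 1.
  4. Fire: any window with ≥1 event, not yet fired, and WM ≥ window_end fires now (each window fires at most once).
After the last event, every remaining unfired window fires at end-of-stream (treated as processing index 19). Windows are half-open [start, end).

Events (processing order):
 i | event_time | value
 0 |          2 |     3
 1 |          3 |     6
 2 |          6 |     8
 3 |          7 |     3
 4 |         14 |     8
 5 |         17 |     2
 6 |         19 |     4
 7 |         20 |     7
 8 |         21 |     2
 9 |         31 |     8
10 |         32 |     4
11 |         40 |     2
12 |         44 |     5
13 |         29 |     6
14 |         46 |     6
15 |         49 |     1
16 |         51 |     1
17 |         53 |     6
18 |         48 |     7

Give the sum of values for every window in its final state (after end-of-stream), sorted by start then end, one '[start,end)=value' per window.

[0,9)=20 [1,10)=20 [2,11)=20 [3,12)=17 [4,13)=11 [5,14)=11 [6,15)=19 [7,16)=11 [8,17)=8 [9,18)=10 [10,19)=10 [11,20)=14 [12,21)=21 [13,22)=23 [14,23)=23 [15,24)=15 [16,25)=15 [17,26)=15 [18,27)=13 [19,28)=13 [20,29)=9 [21,30)=2 [23,32)=8 [24,33)=12 [25,34)=12 [26,35)=12 [27,36)=12 [28,37)=12 [29,38)=12 [30,39)=12 [31,40)=12 [32,41)=6 [33,42)=2 [34,43)=2 [35,44)=2 [36,45)=7 [37,46)=7 [38,47)=13 [39,48)=13 [40,49)=13 [41,50)=12 [42,51)=12 [43,52)=13 [44,53)=13 [45,54)=14 [46,55)=14 [47,56)=8 [48,57)=8 [49,58)=8 [50,59)=7 [51,60)=7 [52,61)=6 [53,62)=6

i=0 t=2 v=3: → [2,11),[1,10),[0,9); WM=1
i=1 t=3 v=6: → [3,12),[2,11),[1,10),[0,9); WM=2
i=2 t=6 v=8: → [6,15),[5,14),[4,13),[3,12),[2,11),[1,10),[0,9); WM=5
i=3 t=7 v=3: → [7,16),[6,15),[5,14),[4,13),[3,12),[2,11),[1,10),[0,9); WM=6
i=4 t=14 v=8: → [14,23),[13,22),[12,21),[11,20),[10,19),[9,18),[8,17),[7,16),[6,15); WM=13; [0,9) fires=20 [1,10) fires=20 [2,11) fires=20 [3,12) fires=17 [4,13) fires=11
i=5 t=17 v=2: → [17,26),[16,25),[15,24),[14,23),[13,22),[12,21),[11,20),[10,19),[9,18); WM=16; [5,14) fires=11 [6,15) fires=19 [7,16) fires=11
i=6 t=19 v=4: → [19,28),[18,27),[17,26),[16,25),[15,24),[14,23),[13,22),[12,21),[11,20); WM=18; [8,17) fires=8 [9,18) fires=10
i=7 t=20 v=7: → [20,29),[19,28),[18,27),[17,26),[16,25),[15,24),[14,23),[13,22),[12,21); WM=19; [10,19) fires=10
i=8 t=21 v=2: → [21,30),[20,29),[19,28),[18,27),[17,26),[16,25),[15,24),[14,23),[13,22); WM=20; [11,20) fires=14
i=9 t=31 v=8: → [31,40),[30,39),[29,38),[28,37),[27,36),[26,35),[25,34),[24,33),[23,32); WM=30; [12,21) fires=21 [13,22) fires=23 [14,23) fires=23 [15,24) fires=15 [16,25) fires=15 [17,26) fires=15 [18,27) fires=13 [19,28) fires=13 [20,29) fires=9 [21,30) fires=2
i=10 t=32 v=4: → [32,41),[31,40),[30,39),[29,38),[28,37),[27,36),[26,35),[25,34),[24,33); WM=31
i=11 t=40 v=2: → [40,49),[39,48),[38,47),[37,46),[36,45),[35,44),[34,43),[33,42),[32,41); WM=39; [23,32) fires=8 [24,33) fires=12 [25,34) fires=12 [26,35) fires=12 [27,36) fires=12 [28,37) fires=12 [29,38) fires=12 [30,39) fires=12
i=12 t=44 v=5: → [44,53),[43,52),[42,51),[41,50),[40,49),[39,48),[38,47),[37,46),[36,45); WM=43; [31,40) fires=12 [32,41) fires=6 [33,42) fires=2 [34,43) fires=2
i=13 t=29 v=6: DROP (t<43-1); WM=43
i=14 t=46 v=6: → [46,55),[45,54),[44,53),[43,52),[42,51),[41,50),[40,49),[39,48),[38,47); WM=45; [35,44) fires=2 [36,45) fires=7
i=15 t=49 v=1: → [49,58),[48,57),[47,56),[46,55),[45,54),[44,53),[43,52),[42,51),[41,50); WM=48; [37,46) fires=7 [38,47) fires=13 [39,48) fires=13
i=16 t=51 v=1: → [51,60),[50,59),[49,58),[48,57),[47,56),[46,55),[45,54),[44,53),[43,52); WM=50; [40,49) fires=13 [41,50) fires=12
i=17 t=53 v=6: → [53,62),[52,61),[51,60),[50,59),[49,58),[48,57),[47,56),[46,55),[45,54); WM=52; [42,51) fires=12 [43,52) fires=13
i=18 t=48 v=7: DROP (t<52-1); WM=52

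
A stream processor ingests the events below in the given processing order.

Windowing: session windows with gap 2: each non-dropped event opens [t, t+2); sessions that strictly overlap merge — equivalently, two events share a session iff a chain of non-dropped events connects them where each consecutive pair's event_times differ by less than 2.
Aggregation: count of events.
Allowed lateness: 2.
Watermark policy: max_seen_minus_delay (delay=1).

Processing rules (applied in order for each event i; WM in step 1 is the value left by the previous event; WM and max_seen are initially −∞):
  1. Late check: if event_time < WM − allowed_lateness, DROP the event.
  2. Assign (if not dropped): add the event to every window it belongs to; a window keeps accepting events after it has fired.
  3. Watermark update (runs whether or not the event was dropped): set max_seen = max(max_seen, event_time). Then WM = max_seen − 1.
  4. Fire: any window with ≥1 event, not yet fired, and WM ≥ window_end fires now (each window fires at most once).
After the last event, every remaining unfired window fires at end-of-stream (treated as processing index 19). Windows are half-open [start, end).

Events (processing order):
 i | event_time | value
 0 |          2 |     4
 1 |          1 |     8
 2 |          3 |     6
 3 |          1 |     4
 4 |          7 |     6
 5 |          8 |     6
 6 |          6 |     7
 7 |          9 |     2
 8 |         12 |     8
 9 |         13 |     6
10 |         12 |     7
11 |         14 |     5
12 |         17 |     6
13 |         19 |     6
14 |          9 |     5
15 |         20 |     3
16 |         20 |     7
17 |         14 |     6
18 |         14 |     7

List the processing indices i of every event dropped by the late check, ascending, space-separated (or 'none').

14 17 18

i=0 t=2 v=4: → [2,4); WM=1
i=1 t=1 v=8: → [1,4); WM=1
i=2 t=3 v=6: → [1,5); WM=2
i=3 t=1 v=4: → [1,5); WM=2
i=4 t=7 v=6: → [7,9); WM=6
i=5 t=8 v=6: → [7,10); WM=7
i=6 t=6 v=7: → [6,10); WM=7
i=7 t=9 v=2: → [6,11); WM=8
i=8 t=12 v=8: → [12,14); WM=11
i=9 t=13 v=6: → [12,15); WM=12
i=10 t=12 v=7: → [12,15); WM=12
i=11 t=14 v=5: → [12,16); WM=13
i=12 t=17 v=6: → [17,19); WM=16
i=13 t=19 v=6: → [19,21); WM=18
i=14 t=9 v=5: DROP (t<18-2); WM=18
i=15 t=20 v=3: → [19,22); WM=19
i=16 t=20 v=7: → [19,22); WM=19
i=17 t=14 v=6: DROP (t<19-2); WM=19
i=18 t=14 v=7: DROP (t<19-2); WM=19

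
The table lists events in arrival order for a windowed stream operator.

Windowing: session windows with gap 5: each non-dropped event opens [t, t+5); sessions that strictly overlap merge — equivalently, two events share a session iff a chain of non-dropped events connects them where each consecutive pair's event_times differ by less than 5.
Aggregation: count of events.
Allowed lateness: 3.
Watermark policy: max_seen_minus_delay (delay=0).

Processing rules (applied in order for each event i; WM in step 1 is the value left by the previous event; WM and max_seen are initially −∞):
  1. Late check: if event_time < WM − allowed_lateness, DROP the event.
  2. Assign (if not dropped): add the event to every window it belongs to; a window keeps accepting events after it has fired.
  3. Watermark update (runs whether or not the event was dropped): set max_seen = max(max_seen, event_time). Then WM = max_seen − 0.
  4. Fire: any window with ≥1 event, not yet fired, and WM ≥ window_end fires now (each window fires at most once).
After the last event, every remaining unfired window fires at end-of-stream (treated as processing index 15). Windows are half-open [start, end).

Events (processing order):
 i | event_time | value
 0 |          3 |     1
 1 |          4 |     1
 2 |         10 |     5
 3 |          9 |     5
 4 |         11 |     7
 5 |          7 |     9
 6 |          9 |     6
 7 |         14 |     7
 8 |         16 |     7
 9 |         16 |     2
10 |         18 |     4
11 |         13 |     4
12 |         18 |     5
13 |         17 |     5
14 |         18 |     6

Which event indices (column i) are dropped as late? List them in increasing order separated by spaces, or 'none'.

i=0 t=3 v=1: → [3,8); WM=3
i=1 t=4 v=1: → [3,9); WM=4
i=2 t=10 v=5: → [10,15); WM=10
i=3 t=9 v=5: → [9,15); WM=10
i=4 t=11 v=7: → [9,16); WM=11
i=5 t=7 v=9: DROP (t<11-3); WM=11
i=6 t=9 v=6: → [9,16); WM=11
i=7 t=14 v=7: → [9,19); WM=14
i=8 t=16 v=7: → [9,21); WM=16
i=9 t=16 v=2: → [9,21); WM=16
i=10 t=18 v=4: → [9,23); WM=18
i=11 t=13 v=4: DROP (t<18-3); WM=18
i=12 t=18 v=5: → [9,23); WM=18
i=13 t=17 v=5: → [9,23); WM=18
i=14 t=18 v=6: → [9,23); WM=18

5 11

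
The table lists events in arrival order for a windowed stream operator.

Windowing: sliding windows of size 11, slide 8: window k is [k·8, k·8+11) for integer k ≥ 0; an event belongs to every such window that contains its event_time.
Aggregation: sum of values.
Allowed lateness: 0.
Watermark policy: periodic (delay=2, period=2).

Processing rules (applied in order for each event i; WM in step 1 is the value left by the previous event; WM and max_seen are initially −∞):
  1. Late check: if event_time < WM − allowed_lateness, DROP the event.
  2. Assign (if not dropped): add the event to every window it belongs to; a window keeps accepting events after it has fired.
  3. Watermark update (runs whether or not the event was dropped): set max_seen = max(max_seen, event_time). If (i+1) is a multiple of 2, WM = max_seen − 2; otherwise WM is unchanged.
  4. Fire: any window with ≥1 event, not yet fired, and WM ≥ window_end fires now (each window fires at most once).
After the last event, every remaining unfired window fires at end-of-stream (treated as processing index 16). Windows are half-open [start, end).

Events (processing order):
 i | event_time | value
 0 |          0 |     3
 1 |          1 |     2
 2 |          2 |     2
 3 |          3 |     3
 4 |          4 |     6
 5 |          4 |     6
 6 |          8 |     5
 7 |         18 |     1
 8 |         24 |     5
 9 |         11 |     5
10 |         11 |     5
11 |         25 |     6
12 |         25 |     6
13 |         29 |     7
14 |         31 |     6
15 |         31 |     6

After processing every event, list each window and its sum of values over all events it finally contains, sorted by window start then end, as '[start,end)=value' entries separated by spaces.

[0,11)=27 [8,19)=6 [16,27)=18 [24,35)=36

i=0 t=0 v=3: → [0,11); WM=−∞
i=1 t=1 v=2: → [0,11); WM=-1
i=2 t=2 v=2: → [0,11); WM=-1
i=3 t=3 v=3: → [0,11); WM=1
i=4 t=4 v=6: → [0,11); WM=1
i=5 t=4 v=6: → [0,11); WM=2
i=6 t=8 v=5: → [8,19),[0,11); WM=2
i=7 t=18 v=1: → [16,27),[8,19); WM=16; [0,11) fires=27
i=8 t=24 v=5: → [24,35),[16,27); WM=16
i=9 t=11 v=5: DROP (t<16-0); WM=22; [8,19) fires=6
i=10 t=11 v=5: DROP (t<22-0); WM=22
i=11 t=25 v=6: → [24,35),[16,27); WM=23
i=12 t=25 v=6: → [24,35),[16,27); WM=23
i=13 t=29 v=7: → [24,35); WM=27; [16,27) fires=18
i=14 t=31 v=6: → [24,35); WM=27
i=15 t=31 v=6: → [24,35); WM=29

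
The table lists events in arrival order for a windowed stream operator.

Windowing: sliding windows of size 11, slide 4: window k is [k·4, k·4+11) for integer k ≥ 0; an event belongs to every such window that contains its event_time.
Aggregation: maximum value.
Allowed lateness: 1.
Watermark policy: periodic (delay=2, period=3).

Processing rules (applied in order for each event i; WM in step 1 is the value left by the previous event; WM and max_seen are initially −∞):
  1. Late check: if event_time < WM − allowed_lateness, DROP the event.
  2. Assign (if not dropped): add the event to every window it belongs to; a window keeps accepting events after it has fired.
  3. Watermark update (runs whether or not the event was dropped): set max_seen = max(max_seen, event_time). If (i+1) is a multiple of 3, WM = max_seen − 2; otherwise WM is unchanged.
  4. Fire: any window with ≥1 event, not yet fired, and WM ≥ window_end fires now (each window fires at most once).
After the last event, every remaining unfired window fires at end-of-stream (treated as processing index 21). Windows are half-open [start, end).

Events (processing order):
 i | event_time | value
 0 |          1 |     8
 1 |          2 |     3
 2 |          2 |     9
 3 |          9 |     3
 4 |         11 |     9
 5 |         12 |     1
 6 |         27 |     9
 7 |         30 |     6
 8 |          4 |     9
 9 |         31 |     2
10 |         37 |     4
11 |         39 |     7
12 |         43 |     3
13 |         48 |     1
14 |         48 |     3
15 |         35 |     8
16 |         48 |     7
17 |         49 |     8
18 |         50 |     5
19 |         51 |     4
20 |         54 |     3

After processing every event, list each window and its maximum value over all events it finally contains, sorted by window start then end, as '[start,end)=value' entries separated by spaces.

i=0 t=1 v=8: → [0,11); WM=−∞
i=1 t=2 v=3: → [0,11); WM=−∞
i=2 t=2 v=9: → [0,11); WM=0
i=3 t=9 v=3: → [8,19),[4,15),[0,11); WM=0
i=4 t=11 v=9: → [8,19),[4,15); WM=0
i=5 t=12 v=1: → [12,23),[8,19),[4,15); WM=10
i=6 t=27 v=9: → [24,35),[20,31); WM=10
i=7 t=30 v=6: → [28,39),[24,35),[20,31); WM=10
i=8 t=4 v=9: DROP (t<10-1); WM=28; [0,11) fires=9 [4,15) fires=9 [8,19) fires=9 [12,23) fires=1
i=9 t=31 v=2: → [28,39),[24,35); WM=28
i=10 t=37 v=4: → [36,47),[32,43),[28,39); WM=28
i=11 t=39 v=7: → [36,47),[32,43); WM=37; [20,31) fires=9 [24,35) fires=9
i=12 t=43 v=3: → [40,51),[36,47); WM=37
i=13 t=48 v=1: → [48,59),[44,55),[40,51); WM=37
i=14 t=48 v=3: → [48,59),[44,55),[40,51); WM=46; [28,39) fires=6 [32,43) fires=7
i=15 t=35 v=8: DROP (t<46-1); WM=46
i=16 t=48 v=7: → [48,59),[44,55),[40,51); WM=46
i=17 t=49 v=8: → [48,59),[44,55),[40,51); WM=47; [36,47) fires=7
i=18 t=50 v=5: → [48,59),[44,55),[40,51); WM=47
i=19 t=51 v=4: → [48,59),[44,55); WM=47
i=20 t=54 v=3: → [52,63),[48,59),[44,55); WM=52; [40,51) fires=8

[0,11)=9 [4,15)=9 [8,19)=9 [12,23)=1 [20,31)=9 [24,35)=9 [28,39)=6 [32,43)=7 [36,47)=7 [40,51)=8 [44,55)=8 [48,59)=8 [52,63)=3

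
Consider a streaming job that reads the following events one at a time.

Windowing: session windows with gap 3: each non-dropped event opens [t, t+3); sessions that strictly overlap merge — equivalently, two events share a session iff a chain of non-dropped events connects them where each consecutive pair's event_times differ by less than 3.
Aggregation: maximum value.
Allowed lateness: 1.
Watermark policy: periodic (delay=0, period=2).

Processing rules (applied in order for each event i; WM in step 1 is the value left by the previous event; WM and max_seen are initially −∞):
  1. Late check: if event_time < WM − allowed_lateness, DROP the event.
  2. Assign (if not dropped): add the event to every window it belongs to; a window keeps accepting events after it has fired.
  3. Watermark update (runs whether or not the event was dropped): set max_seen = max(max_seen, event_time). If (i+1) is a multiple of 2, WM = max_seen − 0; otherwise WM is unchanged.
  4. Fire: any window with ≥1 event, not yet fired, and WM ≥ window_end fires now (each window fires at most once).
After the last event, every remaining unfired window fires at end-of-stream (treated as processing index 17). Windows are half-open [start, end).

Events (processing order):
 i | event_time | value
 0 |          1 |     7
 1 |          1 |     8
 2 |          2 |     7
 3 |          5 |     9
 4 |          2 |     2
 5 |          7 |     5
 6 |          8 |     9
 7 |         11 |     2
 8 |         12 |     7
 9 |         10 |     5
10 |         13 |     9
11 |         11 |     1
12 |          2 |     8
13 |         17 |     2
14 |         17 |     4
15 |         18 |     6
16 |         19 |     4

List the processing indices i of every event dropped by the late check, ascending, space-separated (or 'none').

4 12

i=0 t=1 v=7: → [1,4); WM=−∞
i=1 t=1 v=8: → [1,4); WM=1
i=2 t=2 v=7: → [1,5); WM=1
i=3 t=5 v=9: → [5,8); WM=5
i=4 t=2 v=2: DROP (t<5-1); WM=5
i=5 t=7 v=5: → [5,10); WM=7
i=6 t=8 v=9: → [5,11); WM=7
i=7 t=11 v=2: → [11,14); WM=11
i=8 t=12 v=7: → [11,15); WM=11
i=9 t=10 v=5: → [5,15); WM=12
i=10 t=13 v=9: → [5,16); WM=12
i=11 t=11 v=1: → [5,16); WM=13
i=12 t=2 v=8: DROP (t<13-1); WM=13
i=13 t=17 v=2: → [17,20); WM=17
i=14 t=17 v=4: → [17,20); WM=17
i=15 t=18 v=6: → [17,21); WM=18
i=16 t=19 v=4: → [17,22); WM=18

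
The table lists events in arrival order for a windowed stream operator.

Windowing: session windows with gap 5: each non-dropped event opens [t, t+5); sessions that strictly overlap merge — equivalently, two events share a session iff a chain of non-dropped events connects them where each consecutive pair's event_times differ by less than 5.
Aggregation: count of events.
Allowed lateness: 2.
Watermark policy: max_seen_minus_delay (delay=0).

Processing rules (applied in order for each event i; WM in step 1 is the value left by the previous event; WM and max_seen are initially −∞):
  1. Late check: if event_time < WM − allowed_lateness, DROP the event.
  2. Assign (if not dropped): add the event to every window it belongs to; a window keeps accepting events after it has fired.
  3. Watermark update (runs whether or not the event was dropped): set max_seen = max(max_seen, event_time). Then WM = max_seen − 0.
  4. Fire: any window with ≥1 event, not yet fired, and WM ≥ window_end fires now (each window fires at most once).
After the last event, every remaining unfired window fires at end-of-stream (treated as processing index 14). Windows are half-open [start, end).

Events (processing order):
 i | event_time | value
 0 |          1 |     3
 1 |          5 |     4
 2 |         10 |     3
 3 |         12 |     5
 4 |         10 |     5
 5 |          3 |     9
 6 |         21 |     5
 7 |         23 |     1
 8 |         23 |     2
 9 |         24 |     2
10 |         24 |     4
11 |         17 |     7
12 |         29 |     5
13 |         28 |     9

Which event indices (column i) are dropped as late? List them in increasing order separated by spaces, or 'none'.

5 11

i=0 t=1 v=3: → [1,6); WM=1
i=1 t=5 v=4: → [1,10); WM=5
i=2 t=10 v=3: → [10,15); WM=10
i=3 t=12 v=5: → [10,17); WM=12
i=4 t=10 v=5: → [10,17); WM=12
i=5 t=3 v=9: DROP (t<12-2); WM=12
i=6 t=21 v=5: → [21,26); WM=21
i=7 t=23 v=1: → [21,28); WM=23
i=8 t=23 v=2: → [21,28); WM=23
i=9 t=24 v=2: → [21,29); WM=24
i=10 t=24 v=4: → [21,29); WM=24
i=11 t=17 v=7: DROP (t<24-2); WM=24
i=12 t=29 v=5: → [29,34); WM=29
i=13 t=28 v=9: → [21,34); WM=29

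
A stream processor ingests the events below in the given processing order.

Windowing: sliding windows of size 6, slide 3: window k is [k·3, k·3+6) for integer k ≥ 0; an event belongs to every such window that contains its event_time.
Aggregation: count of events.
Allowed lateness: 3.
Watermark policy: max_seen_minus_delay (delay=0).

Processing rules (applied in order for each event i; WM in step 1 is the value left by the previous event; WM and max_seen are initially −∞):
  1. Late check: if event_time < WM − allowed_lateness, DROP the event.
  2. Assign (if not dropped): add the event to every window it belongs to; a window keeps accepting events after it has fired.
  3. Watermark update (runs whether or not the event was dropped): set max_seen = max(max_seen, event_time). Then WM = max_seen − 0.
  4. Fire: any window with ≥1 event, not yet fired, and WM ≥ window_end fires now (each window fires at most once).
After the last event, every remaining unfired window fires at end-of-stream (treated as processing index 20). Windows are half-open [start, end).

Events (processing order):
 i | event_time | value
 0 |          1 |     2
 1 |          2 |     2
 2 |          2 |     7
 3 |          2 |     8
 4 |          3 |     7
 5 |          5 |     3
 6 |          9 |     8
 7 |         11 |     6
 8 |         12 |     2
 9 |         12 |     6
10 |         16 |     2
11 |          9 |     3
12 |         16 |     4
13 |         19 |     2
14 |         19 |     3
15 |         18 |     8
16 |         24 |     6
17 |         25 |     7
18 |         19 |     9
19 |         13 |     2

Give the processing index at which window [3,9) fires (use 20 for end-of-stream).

6

i=0 t=1 v=2: → [0,6); WM=1
i=1 t=2 v=2: → [0,6); WM=2
i=2 t=2 v=7: → [0,6); WM=2
i=3 t=2 v=8: → [0,6); WM=2
i=4 t=3 v=7: → [3,9),[0,6); WM=3
i=5 t=5 v=3: → [3,9),[0,6); WM=5
i=6 t=9 v=8: → [9,15),[6,12); WM=9; [0,6) fires=6 [3,9) fires=2
i=7 t=11 v=6: → [9,15),[6,12); WM=11
i=8 t=12 v=2: → [12,18),[9,15); WM=12; [6,12) fires=2
i=9 t=12 v=6: → [12,18),[9,15); WM=12
i=10 t=16 v=2: → [15,21),[12,18); WM=16; [9,15) fires=4
i=11 t=9 v=3: DROP (t<16-3); WM=16
i=12 t=16 v=4: → [15,21),[12,18); WM=16
i=13 t=19 v=2: → [18,24),[15,21); WM=19; [12,18) fires=4
i=14 t=19 v=3: → [18,24),[15,21); WM=19
i=15 t=18 v=8: → [18,24),[15,21); WM=19
i=16 t=24 v=6: → [24,30),[21,27); WM=24; [15,21) fires=5 [18,24) fires=3
i=17 t=25 v=7: → [24,30),[21,27); WM=25
i=18 t=19 v=9: DROP (t<25-3); WM=25
i=19 t=13 v=2: DROP (t<25-3); WM=25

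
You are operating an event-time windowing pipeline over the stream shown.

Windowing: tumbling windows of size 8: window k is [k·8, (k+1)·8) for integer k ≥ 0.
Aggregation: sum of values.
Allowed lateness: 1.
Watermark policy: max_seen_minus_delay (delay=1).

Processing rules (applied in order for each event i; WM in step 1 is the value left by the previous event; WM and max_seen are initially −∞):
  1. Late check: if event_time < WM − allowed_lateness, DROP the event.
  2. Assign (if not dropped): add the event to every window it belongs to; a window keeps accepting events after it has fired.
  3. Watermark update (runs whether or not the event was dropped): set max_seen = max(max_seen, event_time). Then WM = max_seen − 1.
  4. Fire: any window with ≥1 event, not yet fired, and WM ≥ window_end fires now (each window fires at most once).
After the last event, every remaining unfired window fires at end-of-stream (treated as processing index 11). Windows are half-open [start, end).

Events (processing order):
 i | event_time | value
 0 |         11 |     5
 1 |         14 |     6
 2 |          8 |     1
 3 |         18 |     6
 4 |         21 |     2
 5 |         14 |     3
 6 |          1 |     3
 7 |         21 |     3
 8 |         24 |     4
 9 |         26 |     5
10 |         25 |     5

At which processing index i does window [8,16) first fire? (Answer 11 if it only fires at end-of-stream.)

3

i=0 t=11 v=5: → [8,16); WM=10
i=1 t=14 v=6: → [8,16); WM=13
i=2 t=8 v=1: DROP (t<13-1); WM=13
i=3 t=18 v=6: → [16,24); WM=17; [8,16) fires=11
i=4 t=21 v=2: → [16,24); WM=20
i=5 t=14 v=3: DROP (t<20-1); WM=20
i=6 t=1 v=3: DROP (t<20-1); WM=20
i=7 t=21 v=3: → [16,24); WM=20
i=8 t=24 v=4: → [24,32); WM=23
i=9 t=26 v=5: → [24,32); WM=25; [16,24) fires=11
i=10 t=25 v=5: → [24,32); WM=25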